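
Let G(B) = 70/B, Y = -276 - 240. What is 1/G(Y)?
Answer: -258/35 ≈ -7.3714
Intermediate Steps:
Y = -516
1/G(Y) = 1/(70/(-516)) = 1/(70*(-1/516)) = 1/(-35/258) = -258/35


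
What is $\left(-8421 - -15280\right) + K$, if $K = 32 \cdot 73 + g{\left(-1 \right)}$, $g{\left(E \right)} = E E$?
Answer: $9196$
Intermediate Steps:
$g{\left(E \right)} = E^{2}$
$K = 2337$ ($K = 32 \cdot 73 + \left(-1\right)^{2} = 2336 + 1 = 2337$)
$\left(-8421 - -15280\right) + K = \left(-8421 - -15280\right) + 2337 = \left(-8421 + 15280\right) + 2337 = 6859 + 2337 = 9196$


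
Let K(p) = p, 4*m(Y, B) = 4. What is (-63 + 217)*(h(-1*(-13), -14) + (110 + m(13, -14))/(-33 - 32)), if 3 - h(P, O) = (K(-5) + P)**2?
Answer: -627704/65 ≈ -9657.0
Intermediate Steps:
m(Y, B) = 1 (m(Y, B) = (1/4)*4 = 1)
h(P, O) = 3 - (-5 + P)**2
(-63 + 217)*(h(-1*(-13), -14) + (110 + m(13, -14))/(-33 - 32)) = (-63 + 217)*((3 - (-5 - 1*(-13))**2) + (110 + 1)/(-33 - 32)) = 154*((3 - (-5 + 13)**2) + 111/(-65)) = 154*((3 - 1*8**2) + 111*(-1/65)) = 154*((3 - 1*64) - 111/65) = 154*((3 - 64) - 111/65) = 154*(-61 - 111/65) = 154*(-4076/65) = -627704/65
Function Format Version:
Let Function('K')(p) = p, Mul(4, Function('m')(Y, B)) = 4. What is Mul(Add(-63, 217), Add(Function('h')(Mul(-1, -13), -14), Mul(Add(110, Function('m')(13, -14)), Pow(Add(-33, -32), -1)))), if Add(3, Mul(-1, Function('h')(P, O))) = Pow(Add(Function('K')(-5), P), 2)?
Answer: Rational(-627704, 65) ≈ -9657.0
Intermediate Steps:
Function('m')(Y, B) = 1 (Function('m')(Y, B) = Mul(Rational(1, 4), 4) = 1)
Function('h')(P, O) = Add(3, Mul(-1, Pow(Add(-5, P), 2)))
Mul(Add(-63, 217), Add(Function('h')(Mul(-1, -13), -14), Mul(Add(110, Function('m')(13, -14)), Pow(Add(-33, -32), -1)))) = Mul(Add(-63, 217), Add(Add(3, Mul(-1, Pow(Add(-5, Mul(-1, -13)), 2))), Mul(Add(110, 1), Pow(Add(-33, -32), -1)))) = Mul(154, Add(Add(3, Mul(-1, Pow(Add(-5, 13), 2))), Mul(111, Pow(-65, -1)))) = Mul(154, Add(Add(3, Mul(-1, Pow(8, 2))), Mul(111, Rational(-1, 65)))) = Mul(154, Add(Add(3, Mul(-1, 64)), Rational(-111, 65))) = Mul(154, Add(Add(3, -64), Rational(-111, 65))) = Mul(154, Add(-61, Rational(-111, 65))) = Mul(154, Rational(-4076, 65)) = Rational(-627704, 65)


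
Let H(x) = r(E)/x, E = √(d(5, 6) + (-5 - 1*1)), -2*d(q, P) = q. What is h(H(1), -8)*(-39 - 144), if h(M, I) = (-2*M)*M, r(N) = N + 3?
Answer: 183 + 1098*I*√34 ≈ 183.0 + 6402.4*I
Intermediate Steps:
d(q, P) = -q/2
E = I*√34/2 (E = √(-½*5 + (-5 - 1*1)) = √(-5/2 + (-5 - 1)) = √(-5/2 - 6) = √(-17/2) = I*√34/2 ≈ 2.9155*I)
r(N) = 3 + N
H(x) = (3 + I*√34/2)/x
h(M, I) = -2*M²
h(H(1), -8)*(-39 - 144) = (-2*(6 + I*√34)²/4)*(-39 - 144) = -2*(6 + I*√34)²/4*(-183) = -2*(3 + I*√34/2)²*(-183) = 366*(3 + I*√34/2)²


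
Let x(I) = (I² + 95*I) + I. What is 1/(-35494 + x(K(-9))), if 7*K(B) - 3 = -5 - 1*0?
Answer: -49/1740546 ≈ -2.8152e-5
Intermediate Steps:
K(B) = -2/7 (K(B) = 3/7 + (-5 - 1*0)/7 = 3/7 + (-5 + 0)/7 = 3/7 + (⅐)*(-5) = 3/7 - 5/7 = -2/7)
x(I) = I² + 96*I
1/(-35494 + x(K(-9))) = 1/(-35494 - 2*(96 - 2/7)/7) = 1/(-35494 - 2/7*670/7) = 1/(-35494 - 1340/49) = 1/(-1740546/49) = -49/1740546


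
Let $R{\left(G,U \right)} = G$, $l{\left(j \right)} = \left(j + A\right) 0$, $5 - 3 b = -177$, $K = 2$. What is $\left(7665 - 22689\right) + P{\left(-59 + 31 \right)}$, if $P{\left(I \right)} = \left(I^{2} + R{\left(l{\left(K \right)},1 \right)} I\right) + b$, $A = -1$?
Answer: $- \frac{42538}{3} \approx -14179.0$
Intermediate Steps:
$b = \frac{182}{3}$ ($b = \frac{5}{3} - -59 = \frac{5}{3} + 59 = \frac{182}{3} \approx 60.667$)
$l{\left(j \right)} = 0$ ($l{\left(j \right)} = \left(j - 1\right) 0 = \left(-1 + j\right) 0 = 0$)
$P{\left(I \right)} = \frac{182}{3} + I^{2}$ ($P{\left(I \right)} = \left(I^{2} + 0 I\right) + \frac{182}{3} = \left(I^{2} + 0\right) + \frac{182}{3} = I^{2} + \frac{182}{3} = \frac{182}{3} + I^{2}$)
$\left(7665 - 22689\right) + P{\left(-59 + 31 \right)} = \left(7665 - 22689\right) + \left(\frac{182}{3} + \left(-59 + 31\right)^{2}\right) = -15024 + \left(\frac{182}{3} + \left(-28\right)^{2}\right) = -15024 + \left(\frac{182}{3} + 784\right) = -15024 + \frac{2534}{3} = - \frac{42538}{3}$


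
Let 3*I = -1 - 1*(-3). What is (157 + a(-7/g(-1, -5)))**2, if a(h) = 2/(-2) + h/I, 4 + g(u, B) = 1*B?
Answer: 889249/36 ≈ 24701.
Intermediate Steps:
g(u, B) = -4 + B (g(u, B) = -4 + 1*B = -4 + B)
I = 2/3 (I = (-1 - 1*(-3))/3 = (-1 + 3)/3 = (1/3)*2 = 2/3 ≈ 0.66667)
a(h) = -1 + 3*h/2 (a(h) = 2/(-2) + h/(2/3) = 2*(-1/2) + h*(3/2) = -1 + 3*h/2)
(157 + a(-7/g(-1, -5)))**2 = (157 + (-1 + 3*(-7/(-4 - 5))/2))**2 = (157 + (-1 + 3*(-7/(-9))/2))**2 = (157 + (-1 + 3*(-7*(-1/9))/2))**2 = (157 + (-1 + (3/2)*(7/9)))**2 = (157 + (-1 + 7/6))**2 = (157 + 1/6)**2 = (943/6)**2 = 889249/36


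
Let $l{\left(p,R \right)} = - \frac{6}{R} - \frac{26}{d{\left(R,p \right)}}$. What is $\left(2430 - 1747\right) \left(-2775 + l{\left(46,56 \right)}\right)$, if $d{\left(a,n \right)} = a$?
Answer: $- \frac{13270007}{7} \approx -1.8957 \cdot 10^{6}$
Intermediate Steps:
$l{\left(p,R \right)} = - \frac{32}{R}$ ($l{\left(p,R \right)} = - \frac{6}{R} - \frac{26}{R} = - \frac{32}{R}$)
$\left(2430 - 1747\right) \left(-2775 + l{\left(46,56 \right)}\right) = \left(2430 - 1747\right) \left(-2775 - \frac{32}{56}\right) = 683 \left(-2775 - \frac{4}{7}\right) = 683 \left(- \frac{19429}{7}\right) = - \frac{13270007}{7}$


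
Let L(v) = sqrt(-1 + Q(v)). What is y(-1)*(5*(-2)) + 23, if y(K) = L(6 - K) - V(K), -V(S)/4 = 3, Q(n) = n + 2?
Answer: -97 - 20*sqrt(2) ≈ -125.28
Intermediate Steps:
Q(n) = 2 + n
V(S) = -12 (V(S) = -4*3 = -12)
L(v) = sqrt(1 + v) (L(v) = sqrt(-1 + (2 + v)) = sqrt(1 + v))
y(K) = 12 + sqrt(7 - K) (y(K) = sqrt(1 + (6 - K)) - 1*(-12) = sqrt(7 - K) + 12 = 12 + sqrt(7 - K))
y(-1)*(5*(-2)) + 23 = (12 + sqrt(7 - 1*(-1)))*(5*(-2)) + 23 = (12 + sqrt(7 + 1))*(-10) + 23 = (12 + sqrt(8))*(-10) + 23 = (12 + 2*sqrt(2))*(-10) + 23 = (-120 - 20*sqrt(2)) + 23 = -97 - 20*sqrt(2)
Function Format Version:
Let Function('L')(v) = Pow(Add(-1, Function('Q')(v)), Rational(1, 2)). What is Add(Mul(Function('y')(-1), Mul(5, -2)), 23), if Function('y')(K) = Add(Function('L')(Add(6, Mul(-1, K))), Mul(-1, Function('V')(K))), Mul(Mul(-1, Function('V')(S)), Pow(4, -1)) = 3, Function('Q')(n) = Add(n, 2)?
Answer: Add(-97, Mul(-20, Pow(2, Rational(1, 2)))) ≈ -125.28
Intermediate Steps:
Function('Q')(n) = Add(2, n)
Function('V')(S) = -12 (Function('V')(S) = Mul(-4, 3) = -12)
Function('L')(v) = Pow(Add(1, v), Rational(1, 2)) (Function('L')(v) = Pow(Add(-1, Add(2, v)), Rational(1, 2)) = Pow(Add(1, v), Rational(1, 2)))
Function('y')(K) = Add(12, Pow(Add(7, Mul(-1, K)), Rational(1, 2))) (Function('y')(K) = Add(Pow(Add(1, Add(6, Mul(-1, K))), Rational(1, 2)), Mul(-1, -12)) = Add(Pow(Add(7, Mul(-1, K)), Rational(1, 2)), 12) = Add(12, Pow(Add(7, Mul(-1, K)), Rational(1, 2))))
Add(Mul(Function('y')(-1), Mul(5, -2)), 23) = Add(Mul(Add(12, Pow(Add(7, Mul(-1, -1)), Rational(1, 2))), Mul(5, -2)), 23) = Add(Mul(Add(12, Pow(Add(7, 1), Rational(1, 2))), -10), 23) = Add(Mul(Add(12, Pow(8, Rational(1, 2))), -10), 23) = Add(Mul(Add(12, Mul(2, Pow(2, Rational(1, 2)))), -10), 23) = Add(Add(-120, Mul(-20, Pow(2, Rational(1, 2)))), 23) = Add(-97, Mul(-20, Pow(2, Rational(1, 2))))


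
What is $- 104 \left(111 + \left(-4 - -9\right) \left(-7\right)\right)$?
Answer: $-7904$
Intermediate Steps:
$- 104 \left(111 + \left(-4 - -9\right) \left(-7\right)\right) = - 104 \left(111 + \left(-4 + 9\right) \left(-7\right)\right) = - 104 \left(111 + 5 \left(-7\right)\right) = - 104 \left(111 - 35\right) = \left(-104\right) 76 = -7904$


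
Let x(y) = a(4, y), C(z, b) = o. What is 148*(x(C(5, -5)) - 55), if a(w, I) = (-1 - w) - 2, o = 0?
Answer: -9176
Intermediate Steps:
C(z, b) = 0
a(w, I) = -3 - w
x(y) = -7 (x(y) = -3 - 1*4 = -3 - 4 = -7)
148*(x(C(5, -5)) - 55) = 148*(-7 - 55) = 148*(-62) = -9176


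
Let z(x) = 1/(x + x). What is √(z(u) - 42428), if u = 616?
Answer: I*√4024889715/308 ≈ 205.98*I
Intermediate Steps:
z(x) = 1/(2*x)
√(z(u) - 42428) = √((½)/616 - 42428) = √((½)*(1/616) - 42428) = √(1/1232 - 42428) = √(-52271295/1232) = I*√4024889715/308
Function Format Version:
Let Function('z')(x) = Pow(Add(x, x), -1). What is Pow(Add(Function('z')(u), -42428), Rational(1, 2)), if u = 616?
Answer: Mul(Rational(1, 308), I, Pow(4024889715, Rational(1, 2))) ≈ Mul(205.98, I)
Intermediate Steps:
Function('z')(x) = Mul(Rational(1, 2), Pow(x, -1)) (Function('z')(x) = Pow(Mul(2, x), -1) = Mul(Rational(1, 2), Pow(x, -1)))
Pow(Add(Function('z')(u), -42428), Rational(1, 2)) = Pow(Add(Mul(Rational(1, 2), Pow(616, -1)), -42428), Rational(1, 2)) = Pow(Add(Mul(Rational(1, 2), Rational(1, 616)), -42428), Rational(1, 2)) = Pow(Add(Rational(1, 1232), -42428), Rational(1, 2)) = Pow(Rational(-52271295, 1232), Rational(1, 2)) = Mul(Rational(1, 308), I, Pow(4024889715, Rational(1, 2)))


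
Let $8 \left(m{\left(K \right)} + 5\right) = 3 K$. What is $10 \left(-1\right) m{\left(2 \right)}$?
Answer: $\frac{85}{2} \approx 42.5$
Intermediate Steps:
$m{\left(K \right)} = -5 + \frac{3 K}{8}$
$10 \left(-1\right) m{\left(2 \right)} = 10 \left(-1\right) \left(-5 + \frac{3}{8} \cdot 2\right) = - 10 \left(-5 + \frac{3}{4}\right) = \left(-10\right) \left(- \frac{17}{4}\right) = \frac{85}{2}$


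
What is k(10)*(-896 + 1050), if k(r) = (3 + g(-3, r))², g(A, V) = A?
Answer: 0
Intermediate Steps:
k(r) = 0 (k(r) = (3 - 3)² = 0² = 0)
k(10)*(-896 + 1050) = 0*(-896 + 1050) = 0*154 = 0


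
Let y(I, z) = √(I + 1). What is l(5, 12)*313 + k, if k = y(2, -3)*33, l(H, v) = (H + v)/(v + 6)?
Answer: 5321/18 + 33*√3 ≈ 352.77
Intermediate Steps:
l(H, v) = (H + v)/(6 + v)
y(I, z) = √(1 + I)
k = 33*√3 (k = √(1 + 2)*33 = √3*33 = 33*√3 ≈ 57.158)
l(5, 12)*313 + k = ((5 + 12)/(6 + 12))*313 + 33*√3 = (17/18)*313 + 33*√3 = 5321/18 + 33*√3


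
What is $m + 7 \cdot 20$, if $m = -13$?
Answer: $127$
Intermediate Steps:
$m + 7 \cdot 20 = -13 + 7 \cdot 20 = -13 + 140 = 127$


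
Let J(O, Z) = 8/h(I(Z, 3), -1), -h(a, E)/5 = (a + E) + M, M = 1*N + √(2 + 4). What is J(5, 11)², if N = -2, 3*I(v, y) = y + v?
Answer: 45504/21025 - 3456*√6/4205 ≈ 0.15110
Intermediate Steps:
I(v, y) = v/3 + y/3 (I(v, y) = (y + v)/3 = (v + y)/3 = v/3 + y/3)
M = -2 + √6 (M = 1*(-2) + √(2 + 4) = -2 + √6 ≈ 0.44949)
h(a, E) = 10 - 5*E - 5*a - 5*√6 (h(a, E) = -5*((a + E) + (-2 + √6)) = -5*((E + a) + (-2 + √6)) = -5*(-2 + E + a + √6) = 10 - 5*E - 5*a - 5*√6)
J(O, Z) = 8/(10 - 5*√6 - 5*Z/3) (J(O, Z) = 8/(10 - 5*(-1) - 5*(Z/3 + (⅓)*3) - 5*√6) = 8/(10 + 5 - 5*(Z/3 + 1) - 5*√6) = 8/(10 + 5 - 5*(1 + Z/3) - 5*√6) = 8/(10 + 5 + (-5 - 5*Z/3) - 5*√6) = 8/(10 - 5*√6 - 5*Z/3))
J(5, 11)² = (-24/(-30 + 5*11 + 15*√6))² = (-24/(-30 + 55 + 15*√6))² = (-24/(25 + 15*√6))² = 576/(25 + 15*√6)²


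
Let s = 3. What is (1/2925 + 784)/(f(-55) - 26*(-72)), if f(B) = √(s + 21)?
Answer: 4586402/10951125 - 2293201*√6/5125126500 ≈ 0.41771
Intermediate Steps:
f(B) = 2*√6 (f(B) = √(3 + 21) = √24 = 2*√6)
(1/2925 + 784)/(f(-55) - 26*(-72)) = (1/2925 + 784)/(2*√6 - 26*(-72)) = (1/2925 + 784)/(2*√6 + 1872) = 2293201/(2925*(1872 + 2*√6))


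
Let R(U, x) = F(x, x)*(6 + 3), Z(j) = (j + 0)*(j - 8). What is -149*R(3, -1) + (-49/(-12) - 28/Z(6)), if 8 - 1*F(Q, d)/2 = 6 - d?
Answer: -32107/12 ≈ -2675.6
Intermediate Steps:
F(Q, d) = 4 + 2*d (F(Q, d) = 16 - 2*(6 - d) = 16 + (-12 + 2*d) = 4 + 2*d)
Z(j) = j*(-8 + j)
R(U, x) = 36 + 18*x (R(U, x) = (4 + 2*x)*(6 + 3) = (4 + 2*x)*9 = 36 + 18*x)
-149*R(3, -1) + (-49/(-12) - 28/Z(6)) = -149*(36 + 18*(-1)) + (-49/(-12) - 28*1/(6*(-8 + 6))) = -149*(36 - 18) + (-49*(-1/12) - 28/(6*(-2))) = -149*18 + (49/12 - 28/(-12)) = -2682 + (49/12 - 28*(-1/12)) = -2682 + (49/12 + 7/3) = -2682 + 77/12 = -32107/12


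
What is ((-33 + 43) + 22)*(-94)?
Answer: -3008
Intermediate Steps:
((-33 + 43) + 22)*(-94) = (10 + 22)*(-94) = 32*(-94) = -3008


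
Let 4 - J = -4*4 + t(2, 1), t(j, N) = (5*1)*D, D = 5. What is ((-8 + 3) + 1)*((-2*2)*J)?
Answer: -80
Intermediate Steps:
t(j, N) = 25 (t(j, N) = (5*1)*5 = 5*5 = 25)
J = -5 (J = 4 - (-4*4 + 25) = 4 - (-16 + 25) = 4 - 1*9 = 4 - 9 = -5)
((-8 + 3) + 1)*((-2*2)*J) = ((-8 + 3) + 1)*(-2*2*(-5)) = (-5 + 1)*(-4*(-5)) = -4*20 = -80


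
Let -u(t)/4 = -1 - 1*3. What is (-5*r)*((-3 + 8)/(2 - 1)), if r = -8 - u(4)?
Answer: 600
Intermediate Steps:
u(t) = 16 (u(t) = -4*(-1 - 1*3) = -4*(-1 - 3) = -4*(-4) = 16)
r = -24 (r = -8 - 1*16 = -8 - 16 = -24)
(-5*r)*((-3 + 8)/(2 - 1)) = (-5*(-24))*((-3 + 8)/(2 - 1)) = 120*(5/1) = 120*(5*1) = 120*5 = 600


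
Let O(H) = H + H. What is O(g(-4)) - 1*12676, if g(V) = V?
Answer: -12684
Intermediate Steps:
O(H) = 2*H
O(g(-4)) - 1*12676 = 2*(-4) - 1*12676 = -8 - 12676 = -12684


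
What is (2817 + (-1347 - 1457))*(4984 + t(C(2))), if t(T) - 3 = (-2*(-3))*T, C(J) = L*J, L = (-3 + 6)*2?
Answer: 65767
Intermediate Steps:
L = 6 (L = 3*2 = 6)
C(J) = 6*J
t(T) = 3 + 6*T (t(T) = 3 + (-2*(-3))*T = 3 + 6*T)
(2817 + (-1347 - 1457))*(4984 + t(C(2))) = (2817 + (-1347 - 1457))*(4984 + (3 + 6*(6*2))) = (2817 - 2804)*(4984 + (3 + 6*12)) = 13*(4984 + (3 + 72)) = 13*(4984 + 75) = 13*5059 = 65767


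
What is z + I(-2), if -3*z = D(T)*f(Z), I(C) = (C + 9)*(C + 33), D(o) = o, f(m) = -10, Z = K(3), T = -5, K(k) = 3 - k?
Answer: 601/3 ≈ 200.33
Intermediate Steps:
Z = 0 (Z = 3 - 1*3 = 3 - 3 = 0)
I(C) = (9 + C)*(33 + C)
z = -50/3 (z = -(-5)*(-10)/3 = -1/3*50 = -50/3 ≈ -16.667)
z + I(-2) = -50/3 + (297 + (-2)**2 + 42*(-2)) = -50/3 + (297 + 4 - 84) = -50/3 + 217 = 601/3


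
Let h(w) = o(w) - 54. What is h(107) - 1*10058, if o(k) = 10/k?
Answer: -1081974/107 ≈ -10112.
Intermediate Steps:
h(w) = -54 + 10/w (h(w) = 10/w - 54 = -54 + 10/w)
h(107) - 1*10058 = (-54 + 10/107) - 1*10058 = (-54 + 10*(1/107)) - 10058 = (-54 + 10/107) - 10058 = -5768/107 - 10058 = -1081974/107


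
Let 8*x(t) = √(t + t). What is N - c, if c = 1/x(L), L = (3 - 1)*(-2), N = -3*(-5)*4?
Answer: 60 + 2*I*√2 ≈ 60.0 + 2.8284*I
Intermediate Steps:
N = 60 (N = 15*4 = 60)
L = -4 (L = 2*(-2) = -4)
x(t) = √2*√t/8 (x(t) = √(t + t)/8 = √(2*t)/8 = (√2*√t)/8 = √2*√t/8)
c = -2*I*√2 (c = 1/(√2*√(-4)/8) = 1/(√2*(2*I)/8) = 1/(I*√2/4) = -2*I*√2 ≈ -2.8284*I)
N - c = 60 - (-2)*I*√2 = 60 + 2*I*√2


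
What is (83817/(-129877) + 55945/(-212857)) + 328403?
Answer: 9078750897309433/27645228589 ≈ 3.2840e+5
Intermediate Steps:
(83817/(-129877) + 55945/(-212857)) + 328403 = (83817*(-1/129877) + 55945*(-1/212857)) + 328403 = (-83817/129877 - 55945/212857) + 328403 = -25107003934/27645228589 + 328403 = 9078750897309433/27645228589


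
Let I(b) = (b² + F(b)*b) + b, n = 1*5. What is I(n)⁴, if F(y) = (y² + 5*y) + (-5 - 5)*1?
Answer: 2798410000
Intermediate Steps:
F(y) = -10 + y² + 5*y (F(y) = (y² + 5*y) - 10*1 = (y² + 5*y) - 10 = -10 + y² + 5*y)
n = 5
I(b) = b + b² + b*(-10 + b² + 5*b) (I(b) = (b² + (-10 + b² + 5*b)*b) + b = (b² + b*(-10 + b² + 5*b)) + b = b + b² + b*(-10 + b² + 5*b))
I(n)⁴ = (5*(-9 + 5² + 6*5))⁴ = (5*(-9 + 25 + 30))⁴ = (5*46)⁴ = 230⁴ = 2798410000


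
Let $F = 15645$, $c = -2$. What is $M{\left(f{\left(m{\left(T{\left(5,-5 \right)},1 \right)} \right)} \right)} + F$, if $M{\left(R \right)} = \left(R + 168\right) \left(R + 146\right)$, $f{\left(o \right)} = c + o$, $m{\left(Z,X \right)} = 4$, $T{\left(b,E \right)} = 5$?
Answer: $40805$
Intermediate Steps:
$f{\left(o \right)} = -2 + o$
$M{\left(R \right)} = \left(146 + R\right) \left(168 + R\right)$ ($M{\left(R \right)} = \left(168 + R\right) \left(146 + R\right) = \left(146 + R\right) \left(168 + R\right)$)
$M{\left(f{\left(m{\left(T{\left(5,-5 \right)},1 \right)} \right)} \right)} + F = \left(24528 + \left(-2 + 4\right)^{2} + 314 \left(-2 + 4\right)\right) + 15645 = \left(24528 + 2^{2} + 314 \cdot 2\right) + 15645 = \left(24528 + 4 + 628\right) + 15645 = 25160 + 15645 = 40805$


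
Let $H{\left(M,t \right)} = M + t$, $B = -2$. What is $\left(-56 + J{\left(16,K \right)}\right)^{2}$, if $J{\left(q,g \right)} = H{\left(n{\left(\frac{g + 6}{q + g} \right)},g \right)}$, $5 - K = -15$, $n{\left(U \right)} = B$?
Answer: $1444$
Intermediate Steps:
$n{\left(U \right)} = -2$
$K = 20$ ($K = 5 - -15 = 5 + 15 = 20$)
$J{\left(q,g \right)} = -2 + g$
$\left(-56 + J{\left(16,K \right)}\right)^{2} = \left(-56 + \left(-2 + 20\right)\right)^{2} = \left(-56 + 18\right)^{2} = \left(-38\right)^{2} = 1444$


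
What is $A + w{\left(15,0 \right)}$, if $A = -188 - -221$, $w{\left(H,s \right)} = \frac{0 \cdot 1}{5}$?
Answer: $33$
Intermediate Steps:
$w{\left(H,s \right)} = 0$ ($w{\left(H,s \right)} = 0 \cdot \frac{1}{5} = 0$)
$A = 33$ ($A = -188 + 221 = 33$)
$A + w{\left(15,0 \right)} = 33 + 0 = 33$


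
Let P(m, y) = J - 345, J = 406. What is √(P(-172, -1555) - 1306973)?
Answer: 4*I*√81682 ≈ 1143.2*I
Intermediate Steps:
P(m, y) = 61 (P(m, y) = 406 - 345 = 61)
√(P(-172, -1555) - 1306973) = √(61 - 1306973) = √(-1306912) = 4*I*√81682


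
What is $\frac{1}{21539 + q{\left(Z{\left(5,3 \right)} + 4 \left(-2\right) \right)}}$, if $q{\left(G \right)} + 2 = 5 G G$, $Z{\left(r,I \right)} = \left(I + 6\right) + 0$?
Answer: $\frac{1}{21542} \approx 4.6421 \cdot 10^{-5}$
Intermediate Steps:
$Z{\left(r,I \right)} = 6 + I$ ($Z{\left(r,I \right)} = \left(6 + I\right) + 0 = 6 + I$)
$q{\left(G \right)} = -2 + 5 G^{2}$ ($q{\left(G \right)} = -2 + 5 G G = -2 + 5 G^{2}$)
$\frac{1}{21539 + q{\left(Z{\left(5,3 \right)} + 4 \left(-2\right) \right)}} = \frac{1}{21539 - \left(2 - 5 \left(\left(6 + 3\right) + 4 \left(-2\right)\right)^{2}\right)} = \frac{1}{21539 - \left(2 - 5 \left(9 - 8\right)^{2}\right)} = \frac{1}{21539 - \left(2 - 5 \cdot 1^{2}\right)} = \frac{1}{21539 + \left(-2 + 5 \cdot 1\right)} = \frac{1}{21539 + \left(-2 + 5\right)} = \frac{1}{21539 + 3} = \frac{1}{21542}$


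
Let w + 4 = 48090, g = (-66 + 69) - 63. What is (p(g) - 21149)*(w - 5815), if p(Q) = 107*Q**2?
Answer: 15388799821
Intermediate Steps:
g = -60 (g = 3 - 63 = -60)
w = 48086 (w = -4 + 48090 = 48086)
(p(g) - 21149)*(w - 5815) = (107*(-60)**2 - 21149)*(48086 - 5815) = (107*3600 - 21149)*42271 = (385200 - 21149)*42271 = 364051*42271 = 15388799821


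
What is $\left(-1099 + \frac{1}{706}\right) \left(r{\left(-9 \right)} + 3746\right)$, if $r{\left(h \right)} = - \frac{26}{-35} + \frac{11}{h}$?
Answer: $- \frac{305142940409}{74130} \approx -4.1163 \cdot 10^{6}$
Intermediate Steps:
$r{\left(h \right)} = \frac{26}{35} + \frac{11}{h}$ ($r{\left(h \right)} = \left(-26\right) \left(- \frac{1}{35}\right) + \frac{11}{h} = \frac{26}{35} + \frac{11}{h}$)
$\left(-1099 + \frac{1}{706}\right) \left(r{\left(-9 \right)} + 3746\right) = \left(-1099 + \frac{1}{706}\right) \left(\left(\frac{26}{35} + \frac{11}{-9}\right) + 3746\right) = \left(-1099 + \frac{1}{706}\right) \left(\left(\frac{26}{35} + 11 \left(- \frac{1}{9}\right)\right) + 3746\right) = - \frac{775893 \left(\left(\frac{26}{35} - \frac{11}{9}\right) + 3746\right)}{706} = - \frac{775893 \left(- \frac{151}{315} + 3746\right)}{706} = \left(- \frac{775893}{706}\right) \frac{1179839}{315} = - \frac{305142940409}{74130}$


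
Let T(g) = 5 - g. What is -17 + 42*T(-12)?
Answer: 697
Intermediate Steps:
-17 + 42*T(-12) = -17 + 42*(5 - 1*(-12)) = -17 + 42*(5 + 12) = -17 + 42*17 = -17 + 714 = 697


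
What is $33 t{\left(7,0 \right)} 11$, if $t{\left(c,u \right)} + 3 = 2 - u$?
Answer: $-363$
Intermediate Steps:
$t{\left(c,u \right)} = -1 - u$ ($t{\left(c,u \right)} = -3 - \left(-2 + u\right) = -1 - u$)
$33 t{\left(7,0 \right)} 11 = 33 \left(-1 - 0\right) 11 = 33 \left(-1 + 0\right) 11 = 33 \left(-1\right) 11 = \left(-33\right) 11 = -363$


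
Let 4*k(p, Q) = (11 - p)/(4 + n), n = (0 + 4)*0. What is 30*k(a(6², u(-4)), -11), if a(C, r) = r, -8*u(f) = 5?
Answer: 1395/64 ≈ 21.797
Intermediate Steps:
u(f) = -5/8 (u(f) = -⅛*5 = -5/8)
n = 0 (n = 4*0 = 0)
k(p, Q) = 11/16 - p/16 (k(p, Q) = ((11 - p)/(4 + 0))/4 = ((11 - p)/4)/4 = ((11 - p)*(¼))/4 = (11/4 - p/4)/4 = 11/16 - p/16)
30*k(a(6², u(-4)), -11) = 30*(11/16 - 1/16*(-5/8)) = 30*(11/16 + 5/128) = 30*(93/128) = 1395/64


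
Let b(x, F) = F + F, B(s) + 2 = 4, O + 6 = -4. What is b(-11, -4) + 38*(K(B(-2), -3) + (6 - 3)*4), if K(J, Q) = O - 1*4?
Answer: -84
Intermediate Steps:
O = -10 (O = -6 - 4 = -10)
B(s) = 2 (B(s) = -2 + 4 = 2)
K(J, Q) = -14 (K(J, Q) = -10 - 1*4 = -10 - 4 = -14)
b(x, F) = 2*F
b(-11, -4) + 38*(K(B(-2), -3) + (6 - 3)*4) = 2*(-4) + 38*(-14 + (6 - 3)*4) = -8 + 38*(-14 + 3*4) = -8 + 38*(-14 + 12) = -8 + 38*(-2) = -8 - 76 = -84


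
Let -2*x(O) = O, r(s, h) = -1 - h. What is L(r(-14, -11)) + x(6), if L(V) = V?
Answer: 7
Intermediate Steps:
x(O) = -O/2
L(r(-14, -11)) + x(6) = (-1 - 1*(-11)) - ½*6 = (-1 + 11) - 3 = 10 - 3 = 7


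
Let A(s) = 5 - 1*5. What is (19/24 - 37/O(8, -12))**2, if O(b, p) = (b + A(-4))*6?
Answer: 1/2304 ≈ 0.00043403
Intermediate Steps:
A(s) = 0 (A(s) = 5 - 5 = 0)
O(b, p) = 6*b (O(b, p) = (b + 0)*6 = b*6 = 6*b)
(19/24 - 37/O(8, -12))**2 = (19/24 - 37/(6*8))**2 = (19*(1/24) - 37/48)**2 = (19/24 - 37*1/48)**2 = (19/24 - 37/48)**2 = (1/48)**2 = 1/2304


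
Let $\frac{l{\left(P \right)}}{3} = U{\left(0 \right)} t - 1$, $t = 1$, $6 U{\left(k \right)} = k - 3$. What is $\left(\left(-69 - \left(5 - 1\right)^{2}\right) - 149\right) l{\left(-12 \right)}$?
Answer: $1053$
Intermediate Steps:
$U{\left(k \right)} = - \frac{1}{2} + \frac{k}{6}$ ($U{\left(k \right)} = \frac{k - 3}{6} = \frac{-3 + k}{6} = - \frac{1}{2} + \frac{k}{6}$)
$l{\left(P \right)} = - \frac{9}{2}$ ($l{\left(P \right)} = 3 \left(\left(- \frac{1}{2} + \frac{1}{6} \cdot 0\right) 1 - 1\right) = 3 \left(\left(- \frac{1}{2} + 0\right) 1 - 1\right) = 3 \left(\left(- \frac{1}{2}\right) 1 - 1\right) = 3 \left(- \frac{1}{2} - 1\right) = 3 \left(- \frac{3}{2}\right) = - \frac{9}{2}$)
$\left(\left(-69 - \left(5 - 1\right)^{2}\right) - 149\right) l{\left(-12 \right)} = \left(\left(-69 - \left(5 - 1\right)^{2}\right) - 149\right) \left(- \frac{9}{2}\right) = \left(\left(-69 - 4^{2}\right) - 149\right) \left(- \frac{9}{2}\right) = \left(\left(-69 - 16\right) - 149\right) \left(- \frac{9}{2}\right) = \left(-85 - 149\right) \left(- \frac{9}{2}\right) = \left(-234\right) \left(- \frac{9}{2}\right) = 1053$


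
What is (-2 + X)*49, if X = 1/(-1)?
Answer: -147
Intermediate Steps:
X = -1
(-2 + X)*49 = (-2 - 1)*49 = -3*49 = -147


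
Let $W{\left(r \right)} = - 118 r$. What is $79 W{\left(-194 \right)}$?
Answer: $1808468$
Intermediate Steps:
$79 W{\left(-194 \right)} = 79 \left(\left(-118\right) \left(-194\right)\right) = 79 \cdot 22892 = 1808468$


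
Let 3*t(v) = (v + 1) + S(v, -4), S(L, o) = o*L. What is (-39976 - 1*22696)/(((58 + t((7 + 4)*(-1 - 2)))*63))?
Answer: -31336/2877 ≈ -10.892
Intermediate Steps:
S(L, o) = L*o
t(v) = ⅓ - v (t(v) = ((v + 1) + v*(-4))/3 = ((1 + v) - 4*v)/3 = (1 - 3*v)/3 = ⅓ - v)
(-39976 - 1*22696)/(((58 + t((7 + 4)*(-1 - 2)))*63)) = (-39976 - 1*22696)/(((58 + (⅓ - (7 + 4)*(-1 - 2)))*63)) = (-39976 - 22696)/(((58 + (⅓ - 11*(-3)))*63)) = -62672*1/(63*(58 + (⅓ - 1*(-33)))) = -62672*1/(63*(58 + (⅓ + 33))) = -62672*1/(63*(58 + 100/3)) = -62672/((274/3)*63) = -62672/5754 = -62672*1/5754 = -31336/2877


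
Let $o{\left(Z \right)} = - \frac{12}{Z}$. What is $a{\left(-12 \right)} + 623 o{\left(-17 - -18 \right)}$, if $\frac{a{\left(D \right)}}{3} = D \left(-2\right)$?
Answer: $-7404$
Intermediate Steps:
$a{\left(D \right)} = - 6 D$ ($a{\left(D \right)} = 3 D \left(-2\right) = 3 \left(- 2 D\right) = - 6 D$)
$a{\left(-12 \right)} + 623 o{\left(-17 - -18 \right)} = \left(-6\right) \left(-12\right) + 623 \left(- \frac{12}{-17 - -18}\right) = 72 + 623 \left(- \frac{12}{-17 + 18}\right) = 72 + 623 \left(- \frac{12}{1}\right) = 72 + 623 \left(\left(-12\right) 1\right) = 72 + 623 \left(-12\right) = 72 - 7476 = -7404$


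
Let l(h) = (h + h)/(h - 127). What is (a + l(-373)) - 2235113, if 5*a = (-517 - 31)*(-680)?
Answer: -540145877/250 ≈ -2.1606e+6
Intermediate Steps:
l(h) = 2*h/(-127 + h) (l(h) = (2*h)/(-127 + h) = 2*h/(-127 + h))
a = 74528 (a = ((-517 - 31)*(-680))/5 = (-548*(-680))/5 = (⅕)*372640 = 74528)
(a + l(-373)) - 2235113 = (74528 + 2*(-373)/(-127 - 373)) - 2235113 = (74528 + 2*(-373)/(-500)) - 2235113 = (74528 + 2*(-373)*(-1/500)) - 2235113 = (74528 + 373/250) - 2235113 = 18632373/250 - 2235113 = -540145877/250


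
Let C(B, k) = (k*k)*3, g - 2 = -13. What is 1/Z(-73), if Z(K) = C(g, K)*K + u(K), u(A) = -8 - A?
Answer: -1/1166986 ≈ -8.5691e-7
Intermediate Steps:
g = -11 (g = 2 - 13 = -11)
C(B, k) = 3*k² (C(B, k) = k²*3 = 3*k²)
Z(K) = -8 - K + 3*K³ (Z(K) = (3*K²)*K + (-8 - K) = 3*K³ + (-8 - K) = -8 - K + 3*K³)
1/Z(-73) = 1/(-8 - 1*(-73) + 3*(-73)³) = 1/(-8 + 73 + 3*(-389017)) = 1/(-8 + 73 - 1167051) = 1/(-1166986) = -1/1166986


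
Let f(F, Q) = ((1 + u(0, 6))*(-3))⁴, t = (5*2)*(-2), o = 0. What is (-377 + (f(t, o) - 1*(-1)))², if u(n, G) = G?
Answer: 37676751025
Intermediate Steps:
t = -20 (t = 10*(-2) = -20)
f(F, Q) = 194481 (f(F, Q) = ((1 + 6)*(-3))⁴ = (7*(-3))⁴ = (-21)⁴ = 194481)
(-377 + (f(t, o) - 1*(-1)))² = (-377 + (194481 - 1*(-1)))² = (-377 + (194481 + 1))² = (-377 + 194482)² = 194105² = 37676751025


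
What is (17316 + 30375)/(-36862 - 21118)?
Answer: -47691/57980 ≈ -0.82254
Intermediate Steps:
(17316 + 30375)/(-36862 - 21118) = 47691/(-57980) = 47691*(-1/57980) = -47691/57980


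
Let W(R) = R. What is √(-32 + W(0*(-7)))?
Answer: 4*I*√2 ≈ 5.6569*I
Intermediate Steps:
√(-32 + W(0*(-7))) = √(-32 + 0*(-7)) = √(-32 + 0) = √(-32) = 4*I*√2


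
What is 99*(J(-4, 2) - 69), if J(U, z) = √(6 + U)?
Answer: -6831 + 99*√2 ≈ -6691.0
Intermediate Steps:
99*(J(-4, 2) - 69) = 99*(√(6 - 4) - 69) = 99*(√2 - 69) = 99*(-69 + √2) = -6831 + 99*√2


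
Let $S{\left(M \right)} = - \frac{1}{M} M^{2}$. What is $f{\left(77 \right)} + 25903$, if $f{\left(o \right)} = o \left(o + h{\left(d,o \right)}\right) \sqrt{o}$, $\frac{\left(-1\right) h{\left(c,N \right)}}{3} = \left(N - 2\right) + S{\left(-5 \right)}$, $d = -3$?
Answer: $25903 - 12551 \sqrt{77} \approx -84232.0$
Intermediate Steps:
$S{\left(M \right)} = - M$
$h{\left(c,N \right)} = -9 - 3 N$ ($h{\left(c,N \right)} = - 3 \left(\left(N - 2\right) - -5\right) = - 3 \left(\left(-2 + N\right) + 5\right) = - 3 \left(3 + N\right) = -9 - 3 N$)
$f{\left(o \right)} = o^{\frac{3}{2}} \left(-9 - 2 o\right)$ ($f{\left(o \right)} = o \left(o - \left(9 + 3 o\right)\right) \sqrt{o} = o \left(-9 - 2 o\right) \sqrt{o} = o^{\frac{3}{2}} \left(-9 - 2 o\right)$)
$f{\left(77 \right)} + 25903 = 77^{\frac{3}{2}} \left(-9 - 154\right) + 25903 = 77 \sqrt{77} \left(-9 - 154\right) + 25903 = 77 \sqrt{77} \left(-163\right) + 25903 = - 12551 \sqrt{77} + 25903 = 25903 - 12551 \sqrt{77}$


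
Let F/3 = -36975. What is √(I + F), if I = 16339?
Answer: I*√94586 ≈ 307.55*I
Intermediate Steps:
F = -110925 (F = 3*(-36975) = -110925)
√(I + F) = √(16339 - 110925) = √(-94586) = I*√94586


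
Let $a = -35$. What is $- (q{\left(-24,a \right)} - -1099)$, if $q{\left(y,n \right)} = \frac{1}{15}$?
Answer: $- \frac{16486}{15} \approx -1099.1$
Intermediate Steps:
$q{\left(y,n \right)} = \frac{1}{15}$
$- (q{\left(-24,a \right)} - -1099) = - (\frac{1}{15} - -1099) = - (\frac{1}{15} + 1099) = \left(-1\right) \frac{16486}{15} = - \frac{16486}{15}$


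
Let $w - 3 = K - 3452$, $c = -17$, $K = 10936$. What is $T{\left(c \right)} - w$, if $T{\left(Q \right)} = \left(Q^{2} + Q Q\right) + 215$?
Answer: $-6694$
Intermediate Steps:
$T{\left(Q \right)} = 215 + 2 Q^{2}$ ($T{\left(Q \right)} = \left(Q^{2} + Q^{2}\right) + 215 = 2 Q^{2} + 215 = 215 + 2 Q^{2}$)
$w = 7487$ ($w = 3 + \left(10936 - 3452\right) = 3 + 7484 = 7487$)
$T{\left(c \right)} - w = \left(215 + 2 \left(-17\right)^{2}\right) - 7487 = \left(215 + 2 \cdot 289\right) - 7487 = \left(215 + 578\right) - 7487 = 793 - 7487 = -6694$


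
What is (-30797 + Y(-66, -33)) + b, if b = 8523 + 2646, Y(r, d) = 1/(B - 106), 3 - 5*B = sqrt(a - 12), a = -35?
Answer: (-19628*sqrt(47) + 10343961*I)/(sqrt(47) - 527*I) ≈ -19628.0 + 0.0001235*I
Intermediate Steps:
B = 3/5 - I*sqrt(47)/5 (B = 3/5 - sqrt(-35 - 12)/5 = 3/5 - I*sqrt(47)/5 ≈ 0.6 - 1.3711*I)
Y(r, d) = 1/(-527/5 - I*sqrt(47)/5) (Y(r, d) = 1/((3/5 - I*sqrt(47)/5) - 106) = 1/(-527/5 - I*sqrt(47)/5))
b = 11169
(-30797 + Y(-66, -33)) + b = (-30797 + (-2635/277776 + 5*I*sqrt(47)/277776)) + 11169 = (-8554670107/277776 + 5*I*sqrt(47)/277776) + 11169 = -5452189963/277776 + 5*I*sqrt(47)/277776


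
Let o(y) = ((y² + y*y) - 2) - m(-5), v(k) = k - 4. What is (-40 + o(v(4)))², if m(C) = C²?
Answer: 4489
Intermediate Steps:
v(k) = -4 + k
o(y) = -27 + 2*y² (o(y) = ((y² + y*y) - 2) - 1*(-5)² = ((y² + y²) - 2) - 1*25 = (2*y² - 2) - 25 = (-2 + 2*y²) - 25 = -27 + 2*y²)
(-40 + o(v(4)))² = (-40 + (-27 + 2*(-4 + 4)²))² = (-40 + (-27 + 2*0²))² = (-40 + (-27 + 2*0))² = (-40 + (-27 + 0))² = (-40 - 27)² = (-67)² = 4489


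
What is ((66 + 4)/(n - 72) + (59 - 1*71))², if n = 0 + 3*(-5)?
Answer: 1240996/7569 ≈ 163.96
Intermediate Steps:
n = -15 (n = 0 - 15 = -15)
((66 + 4)/(n - 72) + (59 - 1*71))² = ((66 + 4)/(-15 - 72) + (59 - 1*71))² = (70/(-87) + (59 - 71))² = (70*(-1/87) - 12)² = (-70/87 - 12)² = (-1114/87)² = 1240996/7569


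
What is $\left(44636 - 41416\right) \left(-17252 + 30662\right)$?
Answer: $43180200$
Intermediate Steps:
$\left(44636 - 41416\right) \left(-17252 + 30662\right) = 3220 \cdot 13410 = 43180200$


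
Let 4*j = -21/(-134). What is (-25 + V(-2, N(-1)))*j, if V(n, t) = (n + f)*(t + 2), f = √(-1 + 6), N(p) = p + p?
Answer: -525/536 ≈ -0.97948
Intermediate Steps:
N(p) = 2*p
f = √5 ≈ 2.2361
V(n, t) = (2 + t)*(n + √5) (V(n, t) = (n + √5)*(t + 2) = (n + √5)*(2 + t) = (2 + t)*(n + √5))
j = 21/536 (j = (-21/(-134))/4 = (-21*(-1/134))/4 = (¼)*(21/134) = 21/536 ≈ 0.039179)
(-25 + V(-2, N(-1)))*j = (-25 + (2*(-2) + 2*√5 - 4*(-1) + (2*(-1))*√5))*(21/536) = (-25 + (-4 + 2*√5 - 2*(-2) - 2*√5))*(21/536) = (-25 + (-4 + 2*√5 + 4 - 2*√5))*(21/536) = (-25 + 0)*(21/536) = -25*21/536 = -525/536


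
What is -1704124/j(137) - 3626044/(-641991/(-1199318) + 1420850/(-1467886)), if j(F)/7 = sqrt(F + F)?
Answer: 167987185296598024/20044246823 - 852062*sqrt(274)/959 ≈ 8.3661e+6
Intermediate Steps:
j(F) = 7*sqrt(2)*sqrt(F) (j(F) = 7*sqrt(F + F) = 7*sqrt(2*F) = 7*(sqrt(2)*sqrt(F)) = 7*sqrt(2)*sqrt(F))
-1704124/j(137) - 3626044/(-641991/(-1199318) + 1420850/(-1467886)) = -1704124*sqrt(274)/1918 - 3626044/(-641991/(-1199318) + 1420850/(-1467886)) = -1704124*sqrt(274)/1918 - 3626044/(-641991*(-1/1199318) + 1420850*(-1/1467886)) = -852062*sqrt(274)/959 - 3626044/(33789/63122 - 710425/733943) = -852062*sqrt(274)/959 - 3626044/(-20044246823/46327950046) = -852062*sqrt(274)/959 - 3626044*(-46327950046/20044246823) = -852062*sqrt(274)/959 + 167987185296598024/20044246823 = 167987185296598024/20044246823 - 852062*sqrt(274)/959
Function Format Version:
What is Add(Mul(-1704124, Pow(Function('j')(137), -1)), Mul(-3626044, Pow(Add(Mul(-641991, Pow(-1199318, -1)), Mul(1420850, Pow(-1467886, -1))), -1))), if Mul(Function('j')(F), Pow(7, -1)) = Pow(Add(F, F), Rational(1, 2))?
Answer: Add(Rational(167987185296598024, 20044246823), Mul(Rational(-852062, 959), Pow(274, Rational(1, 2)))) ≈ 8.3661e+6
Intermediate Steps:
Function('j')(F) = Mul(7, Pow(2, Rational(1, 2)), Pow(F, Rational(1, 2))) (Function('j')(F) = Mul(7, Pow(Add(F, F), Rational(1, 2))) = Mul(7, Pow(Mul(2, F), Rational(1, 2))) = Mul(7, Mul(Pow(2, Rational(1, 2)), Pow(F, Rational(1, 2)))) = Mul(7, Pow(2, Rational(1, 2)), Pow(F, Rational(1, 2))))
Add(Mul(-1704124, Pow(Function('j')(137), -1)), Mul(-3626044, Pow(Add(Mul(-641991, Pow(-1199318, -1)), Mul(1420850, Pow(-1467886, -1))), -1))) = Add(Mul(-1704124, Pow(Mul(7, Pow(2, Rational(1, 2)), Pow(137, Rational(1, 2))), -1)), Mul(-3626044, Pow(Add(Mul(-641991, Pow(-1199318, -1)), Mul(1420850, Pow(-1467886, -1))), -1))) = Add(Mul(-1704124, Pow(Mul(7, Pow(274, Rational(1, 2))), -1)), Mul(-3626044, Pow(Add(Mul(-641991, Rational(-1, 1199318)), Mul(1420850, Rational(-1, 1467886))), -1))) = Add(Mul(-1704124, Mul(Rational(1, 1918), Pow(274, Rational(1, 2)))), Mul(-3626044, Pow(Add(Rational(33789, 63122), Rational(-710425, 733943)), -1))) = Add(Mul(Rational(-852062, 959), Pow(274, Rational(1, 2))), Mul(-3626044, Pow(Rational(-20044246823, 46327950046), -1))) = Add(Mul(Rational(-852062, 959), Pow(274, Rational(1, 2))), Mul(-3626044, Rational(-46327950046, 20044246823))) = Add(Mul(Rational(-852062, 959), Pow(274, Rational(1, 2))), Rational(167987185296598024, 20044246823)) = Add(Rational(167987185296598024, 20044246823), Mul(Rational(-852062, 959), Pow(274, Rational(1, 2))))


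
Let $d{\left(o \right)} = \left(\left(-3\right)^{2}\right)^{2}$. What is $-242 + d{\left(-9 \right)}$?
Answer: $-161$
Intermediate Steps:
$d{\left(o \right)} = 81$ ($d{\left(o \right)} = 9^{2} = 81$)
$-242 + d{\left(-9 \right)} = -242 + 81 = -161$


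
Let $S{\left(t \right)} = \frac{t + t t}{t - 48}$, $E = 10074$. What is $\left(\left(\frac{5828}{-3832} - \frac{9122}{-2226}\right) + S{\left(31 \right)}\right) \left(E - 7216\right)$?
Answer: $- \frac{1444735317751}{9063159} \approx -1.5941 \cdot 10^{5}$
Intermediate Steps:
$S{\left(t \right)} = \frac{t + t^{2}}{-48 + t}$
$\left(\left(\frac{5828}{-3832} - \frac{9122}{-2226}\right) + S{\left(31 \right)}\right) \left(E - 7216\right) = \left(\left(\frac{5828}{-3832} - \frac{9122}{-2226}\right) + \frac{31 \left(1 + 31\right)}{-48 + 31}\right) \left(10074 - 7216\right) = \left(\left(5828 \left(- \frac{1}{3832}\right) - - \frac{4561}{1113}\right) + 31 \frac{1}{-17} \cdot 32\right) 2858 = \left(\left(- \frac{1457}{958} + \frac{4561}{1113}\right) + 31 \left(- \frac{1}{17}\right) 32\right) 2858 = \left(\frac{2747797}{1066254} - \frac{992}{17}\right) 2858 = \left(- \frac{1011011419}{18126318}\right) 2858 = - \frac{1444735317751}{9063159}$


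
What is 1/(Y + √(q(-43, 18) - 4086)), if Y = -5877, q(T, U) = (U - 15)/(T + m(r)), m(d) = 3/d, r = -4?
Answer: -342825/2015020879 - 5*I*√5005434/6045062637 ≈ -0.00017013 - 1.8505e-6*I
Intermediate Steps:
q(T, U) = (-15 + U)/(-¾ + T) (q(T, U) = (U - 15)/(T + 3/(-4)) = (-15 + U)/(T + 3*(-¼)) = (-15 + U)/(T - ¾) = (-15 + U)/(-¾ + T))
1/(Y + √(q(-43, 18) - 4086)) = 1/(-5877 + √(4*(-15 + 18)/(-3 + 4*(-43)) - 4086)) = 1/(-5877 + √(4*3/(-3 - 172) - 4086)) = 1/(-5877 + √(4*3/(-175) - 4086)) = 1/(-5877 + √(4*(-1/175)*3 - 4086)) = 1/(-5877 + √(-12/175 - 4086)) = 1/(-5877 + √(-715062/175)) = 1/(-5877 + I*√5005434/35)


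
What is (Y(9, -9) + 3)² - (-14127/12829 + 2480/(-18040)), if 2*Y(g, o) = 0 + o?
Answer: 80739611/23143516 ≈ 3.4886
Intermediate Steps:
Y(g, o) = o/2 (Y(g, o) = (0 + o)/2 = o/2)
(Y(9, -9) + 3)² - (-14127/12829 + 2480/(-18040)) = ((½)*(-9) + 3)² - (-14127/12829 + 2480/(-18040)) = (-9/2 + 3)² - (-14127*1/12829 + 2480*(-1/18040)) = (-3/2)² - (-14127/12829 - 62/451) = 9/4 - 1*(-7166675/5785879) = 9/4 + 7166675/5785879 = 80739611/23143516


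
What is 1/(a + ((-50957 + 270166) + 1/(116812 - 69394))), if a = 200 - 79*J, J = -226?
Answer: 47418/11250536935 ≈ 4.2147e-6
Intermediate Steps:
a = 18054 (a = 200 - 79*(-226) = 200 + 17854 = 18054)
1/(a + ((-50957 + 270166) + 1/(116812 - 69394))) = 1/(18054 + ((-50957 + 270166) + 1/(116812 - 69394))) = 1/(18054 + (219209 + 1/47418)) = 1/(18054 + 10394452363/47418) = 1/(11250536935/47418) = 47418/11250536935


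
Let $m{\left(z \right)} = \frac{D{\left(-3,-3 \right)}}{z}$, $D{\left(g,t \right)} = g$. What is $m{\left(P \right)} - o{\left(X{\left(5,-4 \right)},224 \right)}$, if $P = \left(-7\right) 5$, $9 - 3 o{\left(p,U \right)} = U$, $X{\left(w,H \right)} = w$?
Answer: $\frac{7534}{105} \approx 71.752$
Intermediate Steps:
$o{\left(p,U \right)} = 3 - \frac{U}{3}$
$P = -35$
$m{\left(z \right)} = - \frac{3}{z}$
$m{\left(P \right)} - o{\left(X{\left(5,-4 \right)},224 \right)} = - \frac{3}{-35} - \left(3 - \frac{224}{3}\right) = \left(-3\right) \left(- \frac{1}{35}\right) - \left(3 - \frac{224}{3}\right) = \frac{3}{35} - - \frac{215}{3} = \frac{3}{35} + \frac{215}{3} = \frac{7534}{105}$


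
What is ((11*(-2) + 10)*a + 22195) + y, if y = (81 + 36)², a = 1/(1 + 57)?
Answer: 1040630/29 ≈ 35884.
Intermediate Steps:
a = 1/58 ≈ 0.017241
y = 13689 (y = 117² = 13689)
((11*(-2) + 10)*a + 22195) + y = ((11*(-2) + 10)*(1/58) + 22195) + 13689 = ((-22 + 10)*(1/58) + 22195) + 13689 = (-12*1/58 + 22195) + 13689 = (-6/29 + 22195) + 13689 = 643649/29 + 13689 = 1040630/29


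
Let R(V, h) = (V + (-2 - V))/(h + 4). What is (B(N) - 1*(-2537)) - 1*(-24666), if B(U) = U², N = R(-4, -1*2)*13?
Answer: 27372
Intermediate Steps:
R(V, h) = -2/(4 + h)
N = -13 (N = -2/(4 - 1*2)*13 = -2/(4 - 2)*13 = -2/2*13 = -2*½*13 = -1*13 = -13)
(B(N) - 1*(-2537)) - 1*(-24666) = ((-13)² - 1*(-2537)) - 1*(-24666) = (169 + 2537) + 24666 = 2706 + 24666 = 27372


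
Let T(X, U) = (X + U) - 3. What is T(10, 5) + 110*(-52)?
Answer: -5708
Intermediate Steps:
T(X, U) = -3 + U + X (T(X, U) = (U + X) - 3 = -3 + U + X)
T(10, 5) + 110*(-52) = (-3 + 5 + 10) + 110*(-52) = 12 - 5720 = -5708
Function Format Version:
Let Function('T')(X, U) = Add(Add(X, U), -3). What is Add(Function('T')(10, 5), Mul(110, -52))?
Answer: -5708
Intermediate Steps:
Function('T')(X, U) = Add(-3, U, X) (Function('T')(X, U) = Add(Add(U, X), -3) = Add(-3, U, X))
Add(Function('T')(10, 5), Mul(110, -52)) = Add(Add(-3, 5, 10), Mul(110, -52)) = Add(12, -5720) = -5708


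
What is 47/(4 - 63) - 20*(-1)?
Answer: 1133/59 ≈ 19.203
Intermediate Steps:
47/(4 - 63) - 20*(-1) = 47/(-59) - 4*(-5) = -1/59*47 + 20 = -47/59 + 20 = 1133/59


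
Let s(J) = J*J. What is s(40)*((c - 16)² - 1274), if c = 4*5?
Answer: -2012800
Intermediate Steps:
c = 20
s(J) = J²
s(40)*((c - 16)² - 1274) = 40²*((20 - 16)² - 1274) = 1600*(4² - 1274) = 1600*(16 - 1274) = 1600*(-1258) = -2012800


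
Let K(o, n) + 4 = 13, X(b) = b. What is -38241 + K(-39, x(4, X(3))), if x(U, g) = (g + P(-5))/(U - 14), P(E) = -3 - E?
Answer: -38232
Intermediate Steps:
x(U, g) = (2 + g)/(-14 + U) (x(U, g) = (g + (-3 - 1*(-5)))/(U - 14) = (g + (-3 + 5))/(-14 + U) = (g + 2)/(-14 + U) = (2 + g)/(-14 + U))
K(o, n) = 9 (K(o, n) = -4 + 13 = 9)
-38241 + K(-39, x(4, X(3))) = -38241 + 9 = -38232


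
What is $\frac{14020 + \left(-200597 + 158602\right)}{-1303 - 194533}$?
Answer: $\frac{27975}{195836} \approx 0.14285$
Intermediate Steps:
$\frac{14020 + \left(-200597 + 158602\right)}{-1303 - 194533} = \frac{14020 - 41995}{-195836} = \left(-27975\right) \left(- \frac{1}{195836}\right) = \frac{27975}{195836}$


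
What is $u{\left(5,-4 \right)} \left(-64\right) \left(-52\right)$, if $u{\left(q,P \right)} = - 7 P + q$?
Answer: $109824$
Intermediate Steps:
$u{\left(q,P \right)} = q - 7 P$
$u{\left(5,-4 \right)} \left(-64\right) \left(-52\right) = \left(5 - -28\right) \left(-64\right) \left(-52\right) = \left(5 + 28\right) \left(-64\right) \left(-52\right) = 33 \left(-64\right) \left(-52\right) = \left(-2112\right) \left(-52\right) = 109824$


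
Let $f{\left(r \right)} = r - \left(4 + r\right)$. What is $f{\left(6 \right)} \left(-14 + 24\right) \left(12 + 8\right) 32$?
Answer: $-25600$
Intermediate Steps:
$f{\left(r \right)} = -4$
$f{\left(6 \right)} \left(-14 + 24\right) \left(12 + 8\right) 32 = - 4 \left(-14 + 24\right) \left(12 + 8\right) 32 = - 4 \cdot 10 \cdot 20 \cdot 32 = \left(-4\right) 200 \cdot 32 = \left(-800\right) 32 = -25600$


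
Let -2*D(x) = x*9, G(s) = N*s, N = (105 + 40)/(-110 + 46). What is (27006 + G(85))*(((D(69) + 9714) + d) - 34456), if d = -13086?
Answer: -130895832343/128 ≈ -1.0226e+9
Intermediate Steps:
N = -145/64 (N = 145/(-64) = 145*(-1/64) = -145/64 ≈ -2.2656)
G(s) = -145*s/64
D(x) = -9*x/2 (D(x) = -x*9/2 = -9*x/2)
(27006 + G(85))*(((D(69) + 9714) + d) - 34456) = (27006 - 145/64*85)*(((-9/2*69 + 9714) - 13086) - 34456) = (27006 - 12325/64)*(((-621/2 + 9714) - 13086) - 34456) = 1716059*((18807/2 - 13086) - 34456)/64 = 1716059*(-7365/2 - 34456)/64 = (1716059/64)*(-76277/2) = -130895832343/128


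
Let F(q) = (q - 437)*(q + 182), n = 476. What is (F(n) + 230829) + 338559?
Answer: 595050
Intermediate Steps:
F(q) = (-437 + q)*(182 + q)
(F(n) + 230829) + 338559 = ((-79534 + 476² - 255*476) + 230829) + 338559 = ((-79534 + 226576 - 121380) + 230829) + 338559 = (25662 + 230829) + 338559 = 256491 + 338559 = 595050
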